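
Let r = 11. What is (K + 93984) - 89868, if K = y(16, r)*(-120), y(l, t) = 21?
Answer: 1596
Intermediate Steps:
K = -2520 (K = 21*(-120) = -2520)
(K + 93984) - 89868 = (-2520 + 93984) - 89868 = 91464 - 89868 = 1596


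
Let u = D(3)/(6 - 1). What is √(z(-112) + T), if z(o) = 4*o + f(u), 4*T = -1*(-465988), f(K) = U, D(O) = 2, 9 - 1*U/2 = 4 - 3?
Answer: √116065 ≈ 340.68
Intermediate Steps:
U = 16 (U = 18 - 2*(4 - 3) = 18 - 2*1 = 18 - 2 = 16)
u = ⅖ (u = 2/(6 - 1) = 2/5 = 2*(⅕) = ⅖ ≈ 0.40000)
f(K) = 16
T = 116497 (T = (-1*(-465988))/4 = (¼)*465988 = 116497)
z(o) = 16 + 4*o (z(o) = 4*o + 16 = 16 + 4*o)
√(z(-112) + T) = √((16 + 4*(-112)) + 116497) = √((16 - 448) + 116497) = √(-432 + 116497) = √116065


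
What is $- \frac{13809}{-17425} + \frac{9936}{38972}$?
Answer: $\frac{177824787}{169771775} \approx 1.0474$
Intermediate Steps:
$- \frac{13809}{-17425} + \frac{9936}{38972} = \left(-13809\right) \left(- \frac{1}{17425}\right) + 9936 \cdot \frac{1}{38972} = \frac{13809}{17425} + \frac{2484}{9743} = \frac{177824787}{169771775}$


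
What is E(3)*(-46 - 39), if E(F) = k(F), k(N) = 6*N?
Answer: -1530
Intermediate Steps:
E(F) = 6*F
E(3)*(-46 - 39) = (6*3)*(-46 - 39) = 18*(-85) = -1530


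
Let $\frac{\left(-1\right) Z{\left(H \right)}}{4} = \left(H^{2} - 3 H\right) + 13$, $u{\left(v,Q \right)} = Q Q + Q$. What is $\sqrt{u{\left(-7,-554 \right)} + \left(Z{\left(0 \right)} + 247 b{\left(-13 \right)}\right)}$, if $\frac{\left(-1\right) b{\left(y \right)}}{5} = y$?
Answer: $\sqrt{322365} \approx 567.77$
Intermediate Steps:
$b{\left(y \right)} = - 5 y$
$u{\left(v,Q \right)} = Q + Q^{2}$ ($u{\left(v,Q \right)} = Q^{2} + Q = Q + Q^{2}$)
$Z{\left(H \right)} = -52 - 4 H^{2} + 12 H$ ($Z{\left(H \right)} = - 4 \left(\left(H^{2} - 3 H\right) + 13\right) = - 4 \left(13 + H^{2} - 3 H\right) = -52 - 4 H^{2} + 12 H$)
$\sqrt{u{\left(-7,-554 \right)} + \left(Z{\left(0 \right)} + 247 b{\left(-13 \right)}\right)} = \sqrt{- 554 \left(1 - 554\right) - \left(52 + 0 - \left(-1235\right) \left(-13\right)\right)} = \sqrt{\left(-554\right) \left(-553\right) + \left(\left(-52 - 0 + 0\right) + 247 \cdot 65\right)} = \sqrt{306362 + \left(\left(-52 + 0 + 0\right) + 16055\right)} = \sqrt{306362 + \left(-52 + 16055\right)} = \sqrt{306362 + 16003} = \sqrt{322365}$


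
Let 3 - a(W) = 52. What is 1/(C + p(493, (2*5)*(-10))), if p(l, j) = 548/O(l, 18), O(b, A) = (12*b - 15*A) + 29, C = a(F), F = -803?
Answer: -5675/277527 ≈ -0.020448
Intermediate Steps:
a(W) = -49 (a(W) = 3 - 1*52 = 3 - 52 = -49)
C = -49
O(b, A) = 29 - 15*A + 12*b (O(b, A) = (-15*A + 12*b) + 29 = 29 - 15*A + 12*b)
p(l, j) = 548/(-241 + 12*l) (p(l, j) = 548/(29 - 15*18 + 12*l) = 548/(29 - 270 + 12*l) = 548/(-241 + 12*l))
1/(C + p(493, (2*5)*(-10))) = 1/(-49 + 548/(-241 + 12*493)) = 1/(-49 + 548/(-241 + 5916)) = 1/(-49 + 548/5675) = 1/(-277527/5675) = -5675/277527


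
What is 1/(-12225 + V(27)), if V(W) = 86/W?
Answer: -27/329989 ≈ -8.1821e-5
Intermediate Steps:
1/(-12225 + V(27)) = 1/(-12225 + 86/27) = 1/(-329989/27) = -27/329989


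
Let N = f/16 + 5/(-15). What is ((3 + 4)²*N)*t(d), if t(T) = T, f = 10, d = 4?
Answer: 343/6 ≈ 57.167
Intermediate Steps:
N = 7/24 (N = 10/16 + 5/(-15) = 10*(1/16) + 5*(-1/15) = 5/8 - ⅓ = 7/24 ≈ 0.29167)
((3 + 4)²*N)*t(d) = ((3 + 4)²*(7/24))*4 = (7²*(7/24))*4 = (49*(7/24))*4 = (343/24)*4 = 343/6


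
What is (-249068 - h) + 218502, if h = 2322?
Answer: -32888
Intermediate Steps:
(-249068 - h) + 218502 = (-249068 - 1*2322) + 218502 = (-249068 - 2322) + 218502 = -251390 + 218502 = -32888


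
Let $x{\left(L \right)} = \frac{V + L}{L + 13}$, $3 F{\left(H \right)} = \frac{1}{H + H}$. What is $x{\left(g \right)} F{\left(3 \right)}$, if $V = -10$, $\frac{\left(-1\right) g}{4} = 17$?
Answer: $\frac{13}{165} \approx 0.078788$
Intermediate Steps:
$g = -68$ ($g = \left(-4\right) 17 = -68$)
$F{\left(H \right)} = \frac{1}{6 H}$ ($F{\left(H \right)} = \frac{1}{3 \left(H + H\right)} = \frac{1}{3 \cdot 2 H} = \frac{\frac{1}{2} \frac{1}{H}}{3} = \frac{1}{6 H}$)
$x{\left(L \right)} = \frac{-10 + L}{13 + L}$ ($x{\left(L \right)} = \frac{-10 + L}{L + 13} = \frac{-10 + L}{13 + L}$)
$x{\left(g \right)} F{\left(3 \right)} = \frac{-10 - 68}{13 - 68} \frac{1}{6 \cdot 3} = \frac{1}{-55} \left(-78\right) \frac{1}{6} \cdot \frac{1}{3} = \left(- \frac{1}{55}\right) \left(-78\right) \frac{1}{18} = \frac{78}{55} \cdot \frac{1}{18} = \frac{13}{165}$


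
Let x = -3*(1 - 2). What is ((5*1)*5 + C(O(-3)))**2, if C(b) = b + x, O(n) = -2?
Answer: 676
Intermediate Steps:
x = 3 (x = -3*(-1) = 3)
C(b) = 3 + b (C(b) = b + 3 = 3 + b)
((5*1)*5 + C(O(-3)))**2 = ((5*1)*5 + (3 - 2))**2 = (5*5 + 1)**2 = (25 + 1)**2 = 26**2 = 676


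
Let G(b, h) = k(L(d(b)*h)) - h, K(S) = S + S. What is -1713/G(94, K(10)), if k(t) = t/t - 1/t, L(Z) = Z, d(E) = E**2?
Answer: 100907120/1119227 ≈ 90.158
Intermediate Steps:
k(t) = 1 - 1/t
K(S) = 2*S
G(b, h) = -h + (-1 + h*b**2)/(b**2*h) (G(b, h) = (-1 + b**2*h)/((b**2*h)) - h = (-1 + h*b**2)/((h*b**2)) - h = (1/(b**2*h))*(-1 + h*b**2) - h = (-1 + h*b**2)/(b**2*h) - h = -h + (-1 + h*b**2)/(b**2*h))
-1713/G(94, K(10)) = -1713/(1 - 2*10 - 1/(94**2*2*10)) = -1713/(1 - 1*20 - 1*1/8836/20) = -1713/(1 - 20 - 1*1/8836*1/20) = -1713/(1 - 20 - 1/176720) = -1713/(-3357681/176720) = -1713*(-176720/3357681) = 100907120/1119227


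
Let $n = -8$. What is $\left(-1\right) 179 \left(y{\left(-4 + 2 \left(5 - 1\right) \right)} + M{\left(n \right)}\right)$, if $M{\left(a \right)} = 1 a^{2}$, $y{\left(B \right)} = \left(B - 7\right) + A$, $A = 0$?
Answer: $-10919$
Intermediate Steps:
$y{\left(B \right)} = -7 + B$ ($y{\left(B \right)} = \left(B - 7\right) + 0 = \left(-7 + B\right) + 0 = -7 + B$)
$M{\left(a \right)} = a^{2}$
$\left(-1\right) 179 \left(y{\left(-4 + 2 \left(5 - 1\right) \right)} + M{\left(n \right)}\right) = \left(-1\right) 179 \left(\left(-7 - \left(4 - 2 \left(5 - 1\right)\right)\right) + \left(-8\right)^{2}\right) = - 179 \left(\left(-7 + \left(-4 + 2 \cdot 4\right)\right) + 64\right) = - 179 \left(\left(-7 + \left(-4 + 8\right)\right) + 64\right) = - 179 \left(\left(-7 + 4\right) + 64\right) = - 179 \left(-3 + 64\right) = \left(-179\right) 61 = -10919$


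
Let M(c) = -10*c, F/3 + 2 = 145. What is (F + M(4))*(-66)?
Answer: -25674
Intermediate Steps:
F = 429 (F = -6 + 3*145 = -6 + 435 = 429)
(F + M(4))*(-66) = (429 - 10*4)*(-66) = (429 - 40)*(-66) = 389*(-66) = -25674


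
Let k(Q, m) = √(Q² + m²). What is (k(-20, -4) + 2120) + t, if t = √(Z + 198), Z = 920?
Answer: 2120 + √1118 + 4*√26 ≈ 2173.8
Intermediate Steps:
t = √1118 (t = √(920 + 198) = √1118 ≈ 33.437)
(k(-20, -4) + 2120) + t = (√((-20)² + (-4)²) + 2120) + √1118 = (√(400 + 16) + 2120) + √1118 = (√416 + 2120) + √1118 = (4*√26 + 2120) + √1118 = (2120 + 4*√26) + √1118 = 2120 + √1118 + 4*√26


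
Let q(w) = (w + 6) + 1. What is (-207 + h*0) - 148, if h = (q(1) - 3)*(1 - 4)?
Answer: -355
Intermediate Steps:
q(w) = 7 + w (q(w) = (6 + w) + 1 = 7 + w)
h = -15 (h = ((7 + 1) - 3)*(1 - 4) = (8 - 3)*(-3) = 5*(-3) = -15)
(-207 + h*0) - 148 = (-207 - 15*0) - 148 = (-207 + 0) - 148 = -207 - 148 = -355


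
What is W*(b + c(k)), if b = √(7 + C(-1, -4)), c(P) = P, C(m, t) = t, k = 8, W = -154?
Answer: -1232 - 154*√3 ≈ -1498.7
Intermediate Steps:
b = √3 (b = √(7 - 4) = √3 ≈ 1.7320)
W*(b + c(k)) = -154*(√3 + 8) = -154*(8 + √3) = -1232 - 154*√3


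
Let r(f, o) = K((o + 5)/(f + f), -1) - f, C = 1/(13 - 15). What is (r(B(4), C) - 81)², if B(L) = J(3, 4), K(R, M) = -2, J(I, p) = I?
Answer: 7396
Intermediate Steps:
C = -½ (C = 1/(-2) = -½ ≈ -0.50000)
B(L) = 3
r(f, o) = -2 - f
(r(B(4), C) - 81)² = ((-2 - 1*3) - 81)² = ((-2 - 3) - 81)² = (-5 - 81)² = (-86)² = 7396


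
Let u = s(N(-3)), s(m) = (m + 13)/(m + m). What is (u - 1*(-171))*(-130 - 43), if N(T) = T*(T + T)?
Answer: -1070351/36 ≈ -29732.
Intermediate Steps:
N(T) = 2*T² (N(T) = T*(2*T) = 2*T²)
s(m) = (13 + m)/(2*m) (s(m) = (13 + m)/((2*m)) = (13 + m)*(1/(2*m)) = (13 + m)/(2*m))
u = 31/36 (u = (13 + 2*(-3)²)/(2*((2*(-3)²))) = (13 + 2*9)/(2*((2*9))) = (½)*(13 + 18)/18 = (½)*(1/18)*31 = 31/36 ≈ 0.86111)
(u - 1*(-171))*(-130 - 43) = (31/36 - 1*(-171))*(-130 - 43) = (31/36 + 171)*(-173) = (6187/36)*(-173) = -1070351/36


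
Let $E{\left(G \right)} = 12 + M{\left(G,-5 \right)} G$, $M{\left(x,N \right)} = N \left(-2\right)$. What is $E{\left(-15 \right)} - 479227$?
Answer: $-479365$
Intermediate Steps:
$M{\left(x,N \right)} = - 2 N$
$E{\left(G \right)} = 12 + 10 G$ ($E{\left(G \right)} = 12 + \left(-2\right) \left(-5\right) G = 12 + 10 G$)
$E{\left(-15 \right)} - 479227 = \left(12 + 10 \left(-15\right)\right) - 479227 = \left(12 - 150\right) - 479227 = -138 - 479227 = -479365$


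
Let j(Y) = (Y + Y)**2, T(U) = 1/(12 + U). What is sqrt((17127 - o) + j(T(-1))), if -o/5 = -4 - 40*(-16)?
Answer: sqrt(2457151)/11 ≈ 142.50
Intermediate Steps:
o = -3180 (o = -5*(-4 - 40*(-16)) = -5*(-4 + 640) = -5*636 = -3180)
j(Y) = 4*Y**2 (j(Y) = (2*Y)**2 = 4*Y**2)
sqrt((17127 - o) + j(T(-1))) = sqrt((17127 - 1*(-3180)) + 4*(1/(12 - 1))**2) = sqrt((17127 + 3180) + 4*(1/11)**2) = sqrt(20307 + 4*(1/11)**2) = sqrt(20307 + 4*(1/121)) = sqrt(20307 + 4/121) = sqrt(2457151/121) = sqrt(2457151)/11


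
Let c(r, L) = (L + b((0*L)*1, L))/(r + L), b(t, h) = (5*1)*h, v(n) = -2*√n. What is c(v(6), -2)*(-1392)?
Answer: 8352/5 - 8352*√6/5 ≈ -2421.2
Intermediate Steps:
b(t, h) = 5*h
c(r, L) = 6*L/(L + r) (c(r, L) = (L + 5*L)/(r + L) = (6*L)/(L + r) = 6*L/(L + r))
c(v(6), -2)*(-1392) = (6*(-2)/(-2 - 2*√6))*(-1392) = -12/(-2 - 2*√6)*(-1392) = 16704/(-2 - 2*√6)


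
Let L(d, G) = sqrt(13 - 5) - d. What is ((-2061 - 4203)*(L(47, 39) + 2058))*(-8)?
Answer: 100775232 + 100224*sqrt(2) ≈ 1.0092e+8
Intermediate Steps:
L(d, G) = -d + 2*sqrt(2) (L(d, G) = sqrt(8) - d = 2*sqrt(2) - d = -d + 2*sqrt(2))
((-2061 - 4203)*(L(47, 39) + 2058))*(-8) = ((-2061 - 4203)*((-1*47 + 2*sqrt(2)) + 2058))*(-8) = -6264*((-47 + 2*sqrt(2)) + 2058)*(-8) = -6264*(2011 + 2*sqrt(2))*(-8) = (-12596904 - 12528*sqrt(2))*(-8) = 100775232 + 100224*sqrt(2)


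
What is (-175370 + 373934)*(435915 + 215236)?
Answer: 129295147164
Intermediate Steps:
(-175370 + 373934)*(435915 + 215236) = 198564*651151 = 129295147164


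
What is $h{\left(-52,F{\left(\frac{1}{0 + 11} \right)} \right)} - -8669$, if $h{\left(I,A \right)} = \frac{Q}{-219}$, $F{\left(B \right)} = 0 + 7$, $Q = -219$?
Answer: $8670$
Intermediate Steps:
$F{\left(B \right)} = 7$
$h{\left(I,A \right)} = 1$ ($h{\left(I,A \right)} = - \frac{219}{-219} = \left(-219\right) \left(- \frac{1}{219}\right) = 1$)
$h{\left(-52,F{\left(\frac{1}{0 + 11} \right)} \right)} - -8669 = 1 - -8669 = 1 + 8669 = 8670$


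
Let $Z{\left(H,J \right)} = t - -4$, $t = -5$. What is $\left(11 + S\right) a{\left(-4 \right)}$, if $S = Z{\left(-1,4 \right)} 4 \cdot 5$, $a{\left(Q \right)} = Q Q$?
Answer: $-144$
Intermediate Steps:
$Z{\left(H,J \right)} = -1$ ($Z{\left(H,J \right)} = -5 - -4 = -5 + 4 = -1$)
$a{\left(Q \right)} = Q^{2}$
$S = -20$ ($S = \left(-1\right) 4 \cdot 5 = \left(-4\right) 5 = -20$)
$\left(11 + S\right) a{\left(-4 \right)} = \left(11 - 20\right) \left(-4\right)^{2} = \left(-9\right) 16 = -144$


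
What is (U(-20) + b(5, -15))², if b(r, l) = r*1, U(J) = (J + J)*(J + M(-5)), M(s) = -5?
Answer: 1010025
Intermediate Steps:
U(J) = 2*J*(-5 + J) (U(J) = (J + J)*(J - 5) = (2*J)*(-5 + J) = 2*J*(-5 + J))
b(r, l) = r
(U(-20) + b(5, -15))² = (2*(-20)*(-5 - 20) + 5)² = (2*(-20)*(-25) + 5)² = (1000 + 5)² = 1005² = 1010025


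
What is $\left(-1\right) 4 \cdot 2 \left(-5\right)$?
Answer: $40$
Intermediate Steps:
$\left(-1\right) 4 \cdot 2 \left(-5\right) = \left(-4\right) 2 \left(-5\right) = \left(-8\right) \left(-5\right) = 40$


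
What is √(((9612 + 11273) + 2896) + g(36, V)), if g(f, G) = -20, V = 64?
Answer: √23761 ≈ 154.15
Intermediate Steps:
√(((9612 + 11273) + 2896) + g(36, V)) = √(((9612 + 11273) + 2896) - 20) = √((20885 + 2896) - 20) = √(23781 - 20) = √23761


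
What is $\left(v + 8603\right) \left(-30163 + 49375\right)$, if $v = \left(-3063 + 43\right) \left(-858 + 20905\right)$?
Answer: $-1162966470444$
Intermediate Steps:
$v = -60541940$ ($v = \left(-3020\right) 20047 = -60541940$)
$\left(v + 8603\right) \left(-30163 + 49375\right) = \left(-60541940 + 8603\right) \left(-30163 + 49375\right) = \left(-60533337\right) 19212 = -1162966470444$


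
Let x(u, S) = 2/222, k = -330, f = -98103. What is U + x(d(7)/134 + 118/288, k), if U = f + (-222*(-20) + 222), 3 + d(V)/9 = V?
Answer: -10371950/111 ≈ -93441.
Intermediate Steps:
d(V) = -27 + 9*V
U = -93441 (U = -98103 + (-222*(-20) + 222) = -98103 + (4440 + 222) = -98103 + 4662 = -93441)
x(u, S) = 1/111 (x(u, S) = 2*(1/222) = 1/111)
U + x(d(7)/134 + 118/288, k) = -93441 + 1/111 = -10371950/111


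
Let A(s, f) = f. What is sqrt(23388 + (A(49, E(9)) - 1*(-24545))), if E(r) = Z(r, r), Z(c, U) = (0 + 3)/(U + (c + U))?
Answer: sqrt(431398)/3 ≈ 218.94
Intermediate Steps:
Z(c, U) = 3/(c + 2*U) (Z(c, U) = 3/(U + (U + c)) = 3/(c + 2*U))
E(r) = 1/r (E(r) = 3/(r + 2*r) = 3/((3*r)) = 3*(1/(3*r)) = 1/r)
sqrt(23388 + (A(49, E(9)) - 1*(-24545))) = sqrt(23388 + (1/9 - 1*(-24545))) = sqrt(23388 + (1/9 + 24545)) = sqrt(23388 + 220906/9) = sqrt(431398/9) = sqrt(431398)/3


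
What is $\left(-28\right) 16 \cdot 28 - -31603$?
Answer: $19059$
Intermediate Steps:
$\left(-28\right) 16 \cdot 28 - -31603 = \left(-448\right) 28 + 31603 = -12544 + 31603 = 19059$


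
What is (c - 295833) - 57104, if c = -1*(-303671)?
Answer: -49266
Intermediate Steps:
c = 303671
(c - 295833) - 57104 = (303671 - 295833) - 57104 = 7838 - 57104 = -49266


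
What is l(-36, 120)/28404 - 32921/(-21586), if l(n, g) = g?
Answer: 78139867/51094062 ≈ 1.5293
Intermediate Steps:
l(-36, 120)/28404 - 32921/(-21586) = 120/28404 - 32921/(-21586) = 120*(1/28404) - 32921*(-1/21586) = 10/2367 + 32921/21586 = 78139867/51094062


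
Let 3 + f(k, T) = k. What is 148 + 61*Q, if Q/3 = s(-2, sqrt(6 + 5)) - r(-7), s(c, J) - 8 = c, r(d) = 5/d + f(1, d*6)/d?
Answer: 9271/7 ≈ 1324.4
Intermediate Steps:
f(k, T) = -3 + k
r(d) = 3/d (r(d) = 5/d + (-3 + 1)/d = 5/d - 2/d = 3/d)
s(c, J) = 8 + c
Q = 135/7 (Q = 3*((8 - 2) - 3/(-7)) = 3*(6 - 3*(-1)/7) = 3*(6 - 1*(-3/7)) = 3*(6 + 3/7) = 3*(45/7) = 135/7 ≈ 19.286)
148 + 61*Q = 148 + 61*(135/7) = 148 + 8235/7 = 9271/7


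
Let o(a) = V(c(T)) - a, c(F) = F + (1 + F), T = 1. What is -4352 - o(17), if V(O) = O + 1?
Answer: -4339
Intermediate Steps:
c(F) = 1 + 2*F
V(O) = 1 + O
o(a) = 4 - a (o(a) = (1 + (1 + 2*1)) - a = (1 + (1 + 2)) - a = (1 + 3) - a = 4 - a)
-4352 - o(17) = -4352 - (4 - 1*17) = -4352 - (4 - 17) = -4352 - 1*(-13) = -4352 + 13 = -4339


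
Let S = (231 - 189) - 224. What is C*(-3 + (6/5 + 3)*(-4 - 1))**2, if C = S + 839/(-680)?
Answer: -8971128/85 ≈ -1.0554e+5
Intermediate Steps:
S = -182 (S = 42 - 224 = -182)
C = -124599/680 (C = -182 + 839/(-680) = -182 + 839*(-1/680) = -182 - 839/680 = -124599/680 ≈ -183.23)
C*(-3 + (6/5 + 3)*(-4 - 1))**2 = -124599*(-3 + (6/5 + 3)*(-4 - 1))**2/680 = -124599*(-3 + (6*(1/5) + 3)*(-5))**2/680 = -124599*(-3 + (6/5 + 3)*(-5))**2/680 = -124599*(-3 + (21/5)*(-5))**2/680 = -124599*(-3 - 21)**2/680 = -124599/680*(-24)**2 = -124599/680*576 = -8971128/85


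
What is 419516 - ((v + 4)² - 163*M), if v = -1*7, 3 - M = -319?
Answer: 471993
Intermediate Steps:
M = 322 (M = 3 - 1*(-319) = 3 + 319 = 322)
v = -7
419516 - ((v + 4)² - 163*M) = 419516 - ((-7 + 4)² - 163*322) = 419516 - ((-3)² - 52486) = 419516 - (9 - 52486) = 419516 - 1*(-52477) = 419516 + 52477 = 471993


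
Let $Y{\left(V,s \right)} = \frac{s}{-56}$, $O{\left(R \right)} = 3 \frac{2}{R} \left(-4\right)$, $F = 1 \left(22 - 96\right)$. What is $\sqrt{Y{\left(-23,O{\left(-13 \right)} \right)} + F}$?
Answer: $\frac{i \sqrt{613067}}{91} \approx 8.6042 i$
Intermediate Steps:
$F = -74$ ($F = 1 \left(-74\right) = -74$)
$O{\left(R \right)} = - \frac{24}{R}$ ($O{\left(R \right)} = \frac{6}{R} \left(-4\right) = - \frac{24}{R}$)
$Y{\left(V,s \right)} = - \frac{s}{56}$ ($Y{\left(V,s \right)} = s \left(- \frac{1}{56}\right) = - \frac{s}{56}$)
$\sqrt{Y{\left(-23,O{\left(-13 \right)} \right)} + F} = \sqrt{- \frac{\left(-24\right) \frac{1}{-13}}{56} - 74} = \sqrt{- \frac{\left(-24\right) \left(- \frac{1}{13}\right)}{56} - 74} = \sqrt{\left(- \frac{1}{56}\right) \frac{24}{13} - 74} = \sqrt{- \frac{3}{91} - 74} = \sqrt{- \frac{6737}{91}} = \frac{i \sqrt{613067}}{91}$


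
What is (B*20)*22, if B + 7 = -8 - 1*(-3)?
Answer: -5280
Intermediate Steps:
B = -12 (B = -7 + (-8 - 1*(-3)) = -7 + (-8 + 3) = -7 - 5 = -12)
(B*20)*22 = -12*20*22 = -240*22 = -5280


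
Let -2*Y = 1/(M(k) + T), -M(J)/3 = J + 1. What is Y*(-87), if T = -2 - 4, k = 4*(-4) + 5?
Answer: 29/16 ≈ 1.8125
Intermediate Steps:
k = -11 (k = -16 + 5 = -11)
M(J) = -3 - 3*J (M(J) = -3*(J + 1) = -3*(1 + J) = -3 - 3*J)
T = -6
Y = -1/48 (Y = -1/(2*((-3 - 3*(-11)) - 6)) = -1/(2*((-3 + 33) - 6)) = -1/(2*(30 - 6)) = -½/24 = -½*1/24 = -1/48 ≈ -0.020833)
Y*(-87) = -1/48*(-87) = 29/16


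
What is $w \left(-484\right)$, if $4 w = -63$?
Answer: $7623$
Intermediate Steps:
$w = - \frac{63}{4}$ ($w = \frac{1}{4} \left(-63\right) = - \frac{63}{4} \approx -15.75$)
$w \left(-484\right) = \left(- \frac{63}{4}\right) \left(-484\right) = 7623$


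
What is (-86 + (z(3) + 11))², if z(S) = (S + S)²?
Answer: 1521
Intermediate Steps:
z(S) = 4*S² (z(S) = (2*S)² = 4*S²)
(-86 + (z(3) + 11))² = (-86 + (4*3² + 11))² = (-86 + (4*9 + 11))² = (-86 + (36 + 11))² = (-86 + 47)² = (-39)² = 1521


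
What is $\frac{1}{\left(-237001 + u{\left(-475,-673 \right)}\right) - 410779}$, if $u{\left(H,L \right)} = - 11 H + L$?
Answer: $- \frac{1}{643228} \approx -1.5547 \cdot 10^{-6}$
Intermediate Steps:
$u{\left(H,L \right)} = L - 11 H$
$\frac{1}{\left(-237001 + u{\left(-475,-673 \right)}\right) - 410779} = \frac{1}{\left(-237001 - -4552\right) - 410779} = \frac{1}{\left(-237001 + \left(-673 + 5225\right)\right) - 410779} = \frac{1}{\left(-237001 + 4552\right) - 410779} = \frac{1}{-232449 - 410779} = \frac{1}{-643228} = - \frac{1}{643228}$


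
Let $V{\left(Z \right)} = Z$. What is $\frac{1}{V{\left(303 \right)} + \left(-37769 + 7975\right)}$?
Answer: $- \frac{1}{29491} \approx -3.3909 \cdot 10^{-5}$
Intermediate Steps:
$\frac{1}{V{\left(303 \right)} + \left(-37769 + 7975\right)} = \frac{1}{303 + \left(-37769 + 7975\right)} = \frac{1}{303 - 29794} = \frac{1}{-29491} = - \frac{1}{29491}$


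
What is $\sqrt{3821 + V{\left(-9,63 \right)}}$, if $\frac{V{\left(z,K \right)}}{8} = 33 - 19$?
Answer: $3 \sqrt{437} \approx 62.714$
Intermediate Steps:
$V{\left(z,K \right)} = 112$ ($V{\left(z,K \right)} = 8 \left(33 - 19\right) = 8 \cdot 14 = 112$)
$\sqrt{3821 + V{\left(-9,63 \right)}} = \sqrt{3821 + 112} = \sqrt{3933} = 3 \sqrt{437}$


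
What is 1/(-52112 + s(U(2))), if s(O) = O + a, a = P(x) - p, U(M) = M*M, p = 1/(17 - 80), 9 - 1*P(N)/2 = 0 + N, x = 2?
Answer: -63/3281921 ≈ -1.9196e-5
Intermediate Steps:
P(N) = 18 - 2*N (P(N) = 18 - 2*(0 + N) = 18 - 2*N)
p = -1/63 (p = 1/(-63) = -1/63 ≈ -0.015873)
U(M) = M²
a = 883/63 (a = (18 - 2*2) - 1*(-1/63) = (18 - 4) + 1/63 = 14 + 1/63 = 883/63 ≈ 14.016)
s(O) = 883/63 + O (s(O) = O + 883/63 = 883/63 + O)
1/(-52112 + s(U(2))) = 1/(-52112 + (883/63 + 2²)) = 1/(-52112 + (883/63 + 4)) = 1/(-52112 + 1135/63) = 1/(-3281921/63) = -63/3281921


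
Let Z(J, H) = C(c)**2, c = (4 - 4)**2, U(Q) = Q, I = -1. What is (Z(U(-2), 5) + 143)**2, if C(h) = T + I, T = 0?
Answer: 20736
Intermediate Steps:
c = 0 (c = 0**2 = 0)
C(h) = -1 (C(h) = 0 - 1 = -1)
Z(J, H) = 1 (Z(J, H) = (-1)**2 = 1)
(Z(U(-2), 5) + 143)**2 = (1 + 143)**2 = 144**2 = 20736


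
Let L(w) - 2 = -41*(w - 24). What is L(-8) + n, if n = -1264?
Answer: 50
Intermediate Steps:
L(w) = 986 - 41*w (L(w) = 2 - 41*(w - 24) = 2 - 41*(-24 + w) = 2 + (984 - 41*w) = 986 - 41*w)
L(-8) + n = (986 - 41*(-8)) - 1264 = (986 + 328) - 1264 = 1314 - 1264 = 50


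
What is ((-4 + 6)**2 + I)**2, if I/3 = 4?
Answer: 256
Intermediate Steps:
I = 12 (I = 3*4 = 12)
((-4 + 6)**2 + I)**2 = ((-4 + 6)**2 + 12)**2 = (2**2 + 12)**2 = (4 + 12)**2 = 16**2 = 256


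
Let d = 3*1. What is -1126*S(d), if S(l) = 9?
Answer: -10134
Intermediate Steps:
d = 3
-1126*S(d) = -1126*9 = -10134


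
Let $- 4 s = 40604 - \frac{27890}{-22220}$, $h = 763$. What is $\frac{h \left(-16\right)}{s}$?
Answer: $\frac{108504704}{90224877} \approx 1.2026$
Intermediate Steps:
$s = - \frac{90224877}{8888}$ ($s = - \frac{40604 - \frac{27890}{-22220}}{4} = - \frac{40604 - 27890 \left(- \frac{1}{22220}\right)}{4} = - \frac{40604 - - \frac{2789}{2222}}{4} = - \frac{40604 + \frac{2789}{2222}}{4} = \left(- \frac{1}{4}\right) \frac{90224877}{2222} = - \frac{90224877}{8888} \approx -10151.0$)
$\frac{h \left(-16\right)}{s} = \frac{763 \left(-16\right)}{- \frac{90224877}{8888}} = \left(-12208\right) \left(- \frac{8888}{90224877}\right) = \frac{108504704}{90224877}$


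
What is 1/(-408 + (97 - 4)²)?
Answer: 1/8241 ≈ 0.00012134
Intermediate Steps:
1/(-408 + (97 - 4)²) = 1/(-408 + 93²) = 1/(-408 + 8649) = 1/8241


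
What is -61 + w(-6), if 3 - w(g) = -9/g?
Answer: -119/2 ≈ -59.500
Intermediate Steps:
w(g) = 3 + 9/g (w(g) = 3 - (-9)/g = 3 + 9/g)
-61 + w(-6) = -61 + (3 + 9/(-6)) = -61 + (3 + 9*(-1/6)) = -61 + (3 - 3/2) = -61 + 3/2 = -119/2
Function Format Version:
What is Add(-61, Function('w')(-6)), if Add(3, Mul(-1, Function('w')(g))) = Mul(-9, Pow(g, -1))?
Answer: Rational(-119, 2) ≈ -59.500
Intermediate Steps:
Function('w')(g) = Add(3, Mul(9, Pow(g, -1))) (Function('w')(g) = Add(3, Mul(-1, Mul(-9, Pow(g, -1)))) = Add(3, Mul(9, Pow(g, -1))))
Add(-61, Function('w')(-6)) = Add(-61, Add(3, Mul(9, Pow(-6, -1)))) = Add(-61, Add(3, Mul(9, Rational(-1, 6)))) = Add(-61, Add(3, Rational(-3, 2))) = Add(-61, Rational(3, 2)) = Rational(-119, 2)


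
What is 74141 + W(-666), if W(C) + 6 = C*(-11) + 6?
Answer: 81467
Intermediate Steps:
W(C) = -11*C (W(C) = -6 + (C*(-11) + 6) = -6 + (-11*C + 6) = -6 + (6 - 11*C) = -11*C)
74141 + W(-666) = 74141 - 11*(-666) = 74141 + 7326 = 81467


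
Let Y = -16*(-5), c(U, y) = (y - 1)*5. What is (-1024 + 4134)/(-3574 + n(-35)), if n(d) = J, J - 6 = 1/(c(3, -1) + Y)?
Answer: -217700/249759 ≈ -0.87164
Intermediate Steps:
c(U, y) = -5 + 5*y (c(U, y) = (-1 + y)*5 = -5 + 5*y)
Y = 80
J = 421/70 (J = 6 + 1/((-5 + 5*(-1)) + 80) = 6 + 1/((-5 - 5) + 80) = 6 + 1/(-10 + 80) = 6 + 1/70 = 421/70 ≈ 6.0143)
n(d) = 421/70
(-1024 + 4134)/(-3574 + n(-35)) = (-1024 + 4134)/(-3574 + 421/70) = 3110/(-249759/70) = 3110*(-70/249759) = -217700/249759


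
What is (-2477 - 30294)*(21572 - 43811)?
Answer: 728794269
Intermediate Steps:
(-2477 - 30294)*(21572 - 43811) = -32771*(-22239) = 728794269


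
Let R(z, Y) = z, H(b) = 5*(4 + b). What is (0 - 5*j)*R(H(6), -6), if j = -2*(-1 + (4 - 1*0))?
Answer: 1500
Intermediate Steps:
H(b) = 20 + 5*b
j = -6 (j = -2*(-1 + (4 + 0)) = -2*(-1 + 4) = -2*3 = -6)
(0 - 5*j)*R(H(6), -6) = (0 - 5*(-6))*(20 + 5*6) = (0 + 30)*(20 + 30) = 30*50 = 1500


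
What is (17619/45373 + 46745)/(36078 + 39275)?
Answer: 2120978504/3418991669 ≈ 0.62035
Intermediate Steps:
(17619/45373 + 46745)/(36078 + 39275) = (17619*(1/45373) + 46745)/75353 = (17619/45373 + 46745)*(1/75353) = (2120978504/45373)*(1/75353) = 2120978504/3418991669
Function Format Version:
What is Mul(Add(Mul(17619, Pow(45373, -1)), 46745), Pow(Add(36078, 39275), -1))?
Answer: Rational(2120978504, 3418991669) ≈ 0.62035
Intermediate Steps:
Mul(Add(Mul(17619, Pow(45373, -1)), 46745), Pow(Add(36078, 39275), -1)) = Mul(Add(Mul(17619, Rational(1, 45373)), 46745), Pow(75353, -1)) = Mul(Add(Rational(17619, 45373), 46745), Rational(1, 75353)) = Mul(Rational(2120978504, 45373), Rational(1, 75353)) = Rational(2120978504, 3418991669)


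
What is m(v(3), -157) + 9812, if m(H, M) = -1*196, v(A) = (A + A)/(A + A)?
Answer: 9616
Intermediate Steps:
v(A) = 1 (v(A) = (2*A)/((2*A)) = (2*A)*(1/(2*A)) = 1)
m(H, M) = -196
m(v(3), -157) + 9812 = -196 + 9812 = 9616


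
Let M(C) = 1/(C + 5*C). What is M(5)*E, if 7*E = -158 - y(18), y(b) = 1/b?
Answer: -569/756 ≈ -0.75265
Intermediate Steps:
M(C) = 1/(6*C)
E = -2845/126 (E = (-158 - 1/18)/7 = (⅐)*(-2845/18) = -2845/126 ≈ -22.579)
M(5)*E = ((⅙)/5)*(-2845/126) = ((⅙)*(⅕))*(-2845/126) = (1/30)*(-2845/126) = -569/756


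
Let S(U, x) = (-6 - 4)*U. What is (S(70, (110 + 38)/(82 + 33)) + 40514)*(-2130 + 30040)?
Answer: 1111208740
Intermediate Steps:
S(U, x) = -10*U
(S(70, (110 + 38)/(82 + 33)) + 40514)*(-2130 + 30040) = (-10*70 + 40514)*(-2130 + 30040) = (-700 + 40514)*27910 = 39814*27910 = 1111208740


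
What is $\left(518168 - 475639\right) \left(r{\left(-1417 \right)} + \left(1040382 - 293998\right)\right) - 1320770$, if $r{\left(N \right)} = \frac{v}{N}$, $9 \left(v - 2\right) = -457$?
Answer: $\frac{404801209269829}{12753} \approx 3.1742 \cdot 10^{10}$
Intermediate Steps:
$v = - \frac{439}{9}$ ($v = 2 + \frac{1}{9} \left(-457\right) = 2 - \frac{457}{9} = - \frac{439}{9} \approx -48.778$)
$r{\left(N \right)} = - \frac{439}{9 N}$
$\left(518168 - 475639\right) \left(r{\left(-1417 \right)} + \left(1040382 - 293998\right)\right) - 1320770 = \left(518168 - 475639\right) \left(- \frac{439}{9 \left(-1417\right)} + \left(1040382 - 293998\right)\right) - 1320770 = 42529 \left(\left(- \frac{439}{9}\right) \left(- \frac{1}{1417}\right) + \left(1040382 - 293998\right)\right) - 1320770 = 42529 \left(\frac{439}{12753} + 746384\right) - 1320770 = 42529 \cdot \frac{9518635591}{12753} - 1320770 = \frac{404818053049639}{12753} - 1320770 = \frac{404801209269829}{12753}$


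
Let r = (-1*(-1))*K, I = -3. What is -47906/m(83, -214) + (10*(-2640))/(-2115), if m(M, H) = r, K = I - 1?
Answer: 3380893/282 ≈ 11989.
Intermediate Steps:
K = -4 (K = -3 - 1 = -4)
r = -4 (r = -1*(-1)*(-4) = 1*(-4) = -4)
m(M, H) = -4
-47906/m(83, -214) + (10*(-2640))/(-2115) = -47906/(-4) + (10*(-2640))/(-2115) = -47906*(-¼) - 26400*(-1/2115) = 23953/2 + 1760/141 = 3380893/282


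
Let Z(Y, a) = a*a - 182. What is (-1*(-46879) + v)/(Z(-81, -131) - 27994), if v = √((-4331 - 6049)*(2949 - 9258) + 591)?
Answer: -46879/11015 - √65488011/11015 ≈ -4.9906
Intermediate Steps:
Z(Y, a) = -182 + a² (Z(Y, a) = a² - 182 = -182 + a²)
v = √65488011 (v = √(-10380*(-6309) + 591) = √(65487420 + 591) = √65488011 ≈ 8092.5)
(-1*(-46879) + v)/(Z(-81, -131) - 27994) = (-1*(-46879) + √65488011)/((-182 + (-131)²) - 27994) = (46879 + √65488011)/((-182 + 17161) - 27994) = (46879 + √65488011)/(16979 - 27994) = (46879 + √65488011)/(-11015) = (46879 + √65488011)*(-1/11015) = -46879/11015 - √65488011/11015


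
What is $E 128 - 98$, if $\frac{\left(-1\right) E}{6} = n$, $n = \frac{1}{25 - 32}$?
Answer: $\frac{82}{7} \approx 11.714$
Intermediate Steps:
$n = - \frac{1}{7}$ ($n = \frac{1}{-7} = - \frac{1}{7} \approx -0.14286$)
$E = \frac{6}{7}$ ($E = \left(-6\right) \left(- \frac{1}{7}\right) = \frac{6}{7} \approx 0.85714$)
$E 128 - 98 = \frac{6}{7} \cdot 128 - 98 = \frac{768}{7} - 98 = \frac{82}{7}$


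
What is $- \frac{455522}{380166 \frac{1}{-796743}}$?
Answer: $\frac{60488994141}{63361} \approx 9.5467 \cdot 10^{5}$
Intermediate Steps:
$- \frac{455522}{380166 \frac{1}{-796743}} = - \frac{455522}{380166 \left(- \frac{1}{796743}\right)} = - \frac{455522}{- \frac{126722}{265581}} = \left(-455522\right) \left(- \frac{265581}{126722}\right) = \frac{60488994141}{63361}$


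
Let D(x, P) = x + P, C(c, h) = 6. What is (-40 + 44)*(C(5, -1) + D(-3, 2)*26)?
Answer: -80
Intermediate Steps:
D(x, P) = P + x
(-40 + 44)*(C(5, -1) + D(-3, 2)*26) = (-40 + 44)*(6 + (2 - 3)*26) = 4*(6 - 1*26) = 4*(6 - 26) = 4*(-20) = -80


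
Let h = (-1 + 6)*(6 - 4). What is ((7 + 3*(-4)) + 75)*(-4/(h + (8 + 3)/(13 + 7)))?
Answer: -5600/211 ≈ -26.540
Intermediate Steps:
h = 10 (h = 5*2 = 10)
((7 + 3*(-4)) + 75)*(-4/(h + (8 + 3)/(13 + 7))) = ((7 + 3*(-4)) + 75)*(-4/(10 + (8 + 3)/(13 + 7))) = ((7 - 12) + 75)*(-4/(10 + 11/20)) = (-5 + 75)*(-4/(10 + 11*(1/20))) = 70*(-4/(10 + 11/20)) = 70*(-4/(211/20)) = 70*((20/211)*(-4)) = 70*(-80/211) = -5600/211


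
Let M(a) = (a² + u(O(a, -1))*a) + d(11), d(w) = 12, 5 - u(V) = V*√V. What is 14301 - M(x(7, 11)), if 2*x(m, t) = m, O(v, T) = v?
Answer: 57037/4 + 49*√14/8 ≈ 14282.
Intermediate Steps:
u(V) = 5 - V^(3/2) (u(V) = 5 - V*√V = 5 - V^(3/2))
x(m, t) = m/2
M(a) = 12 + a² + a*(5 - a^(3/2)) (M(a) = (a² + (5 - a^(3/2))*a) + 12 = (a² + a*(5 - a^(3/2))) + 12 = 12 + a² + a*(5 - a^(3/2)))
14301 - M(x(7, 11)) = 14301 - (12 + ((½)*7)² - (½)*7*(-5 + ((½)*7)^(3/2))) = 14301 - (12 + (7/2)² - 1*7/2*(-5 + (7/2)^(3/2))) = 14301 - (12 + 49/4 - 1*7/2*(-5 + 7*√14/4)) = 14301 - (12 + 49/4 + (35/2 - 49*√14/8)) = 14301 - (167/4 - 49*√14/8) = 14301 + (-167/4 + 49*√14/8) = 57037/4 + 49*√14/8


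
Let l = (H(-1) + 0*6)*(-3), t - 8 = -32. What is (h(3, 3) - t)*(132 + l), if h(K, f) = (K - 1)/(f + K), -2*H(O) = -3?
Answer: 6205/2 ≈ 3102.5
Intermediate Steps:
H(O) = 3/2 (H(O) = -1/2*(-3) = 3/2)
h(K, f) = (-1 + K)/(K + f)
t = -24 (t = 8 - 32 = -24)
l = -9/2 (l = (3/2 + 0*6)*(-3) = (3/2 + 0)*(-3) = (3/2)*(-3) = -9/2 ≈ -4.5000)
(h(3, 3) - t)*(132 + l) = ((-1 + 3)/(3 + 3) - 1*(-24))*(132 - 9/2) = (2/6 + 24)*(255/2) = ((1/6)*2 + 24)*(255/2) = (1/3 + 24)*(255/2) = (73/3)*(255/2) = 6205/2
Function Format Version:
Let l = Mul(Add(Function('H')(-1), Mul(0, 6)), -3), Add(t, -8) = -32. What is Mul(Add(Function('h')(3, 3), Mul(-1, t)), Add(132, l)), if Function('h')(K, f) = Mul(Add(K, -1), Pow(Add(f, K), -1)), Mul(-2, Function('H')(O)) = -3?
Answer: Rational(6205, 2) ≈ 3102.5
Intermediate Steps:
Function('H')(O) = Rational(3, 2) (Function('H')(O) = Mul(Rational(-1, 2), -3) = Rational(3, 2))
Function('h')(K, f) = Mul(Pow(Add(K, f), -1), Add(-1, K)) (Function('h')(K, f) = Mul(Add(-1, K), Pow(Add(K, f), -1)) = Mul(Pow(Add(K, f), -1), Add(-1, K)))
t = -24 (t = Add(8, -32) = -24)
l = Rational(-9, 2) (l = Mul(Add(Rational(3, 2), Mul(0, 6)), -3) = Mul(Add(Rational(3, 2), 0), -3) = Mul(Rational(3, 2), -3) = Rational(-9, 2) ≈ -4.5000)
Mul(Add(Function('h')(3, 3), Mul(-1, t)), Add(132, l)) = Mul(Add(Mul(Pow(Add(3, 3), -1), Add(-1, 3)), Mul(-1, -24)), Add(132, Rational(-9, 2))) = Mul(Add(Mul(Pow(6, -1), 2), 24), Rational(255, 2)) = Mul(Add(Mul(Rational(1, 6), 2), 24), Rational(255, 2)) = Mul(Add(Rational(1, 3), 24), Rational(255, 2)) = Mul(Rational(73, 3), Rational(255, 2)) = Rational(6205, 2)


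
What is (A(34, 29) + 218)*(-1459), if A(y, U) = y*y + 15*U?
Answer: -2639331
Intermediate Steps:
A(y, U) = y² + 15*U
(A(34, 29) + 218)*(-1459) = ((34² + 15*29) + 218)*(-1459) = ((1156 + 435) + 218)*(-1459) = (1591 + 218)*(-1459) = 1809*(-1459) = -2639331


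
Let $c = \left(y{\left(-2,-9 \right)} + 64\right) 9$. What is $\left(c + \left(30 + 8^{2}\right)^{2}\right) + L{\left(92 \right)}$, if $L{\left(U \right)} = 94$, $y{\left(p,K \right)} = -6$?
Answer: $9452$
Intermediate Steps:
$c = 522$ ($c = \left(-6 + 64\right) 9 = 58 \cdot 9 = 522$)
$\left(c + \left(30 + 8^{2}\right)^{2}\right) + L{\left(92 \right)} = \left(522 + \left(30 + 8^{2}\right)^{2}\right) + 94 = \left(522 + \left(30 + 64\right)^{2}\right) + 94 = \left(522 + 94^{2}\right) + 94 = \left(522 + 8836\right) + 94 = 9358 + 94 = 9452$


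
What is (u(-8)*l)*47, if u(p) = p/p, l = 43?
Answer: 2021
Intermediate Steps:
u(p) = 1
(u(-8)*l)*47 = (1*43)*47 = 43*47 = 2021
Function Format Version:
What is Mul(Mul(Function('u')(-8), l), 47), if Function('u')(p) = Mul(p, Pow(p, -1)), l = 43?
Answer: 2021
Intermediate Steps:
Function('u')(p) = 1
Mul(Mul(Function('u')(-8), l), 47) = Mul(Mul(1, 43), 47) = Mul(43, 47) = 2021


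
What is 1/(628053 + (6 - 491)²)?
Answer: 1/863278 ≈ 1.1584e-6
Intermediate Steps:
1/(628053 + (6 - 491)²) = 1/(628053 + (-485)²) = 1/(628053 + 235225) = 1/863278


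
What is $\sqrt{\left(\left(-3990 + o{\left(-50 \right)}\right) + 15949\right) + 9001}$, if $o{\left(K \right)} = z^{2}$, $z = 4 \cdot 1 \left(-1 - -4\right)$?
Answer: $4 \sqrt{1319} \approx 145.27$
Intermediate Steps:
$z = 12$ ($z = 4 \left(-1 + 4\right) = 4 \cdot 3 = 12$)
$o{\left(K \right)} = 144$ ($o{\left(K \right)} = 12^{2} = 144$)
$\sqrt{\left(\left(-3990 + o{\left(-50 \right)}\right) + 15949\right) + 9001} = \sqrt{\left(\left(-3990 + 144\right) + 15949\right) + 9001} = \sqrt{\left(-3846 + 15949\right) + 9001} = \sqrt{12103 + 9001} = \sqrt{21104} = 4 \sqrt{1319}$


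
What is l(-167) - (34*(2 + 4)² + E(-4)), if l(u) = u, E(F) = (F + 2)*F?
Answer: -1399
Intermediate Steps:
E(F) = F*(2 + F) (E(F) = (2 + F)*F = F*(2 + F))
l(-167) - (34*(2 + 4)² + E(-4)) = -167 - (34*(2 + 4)² - 4*(2 - 4)) = -167 - (34*6² - 4*(-2)) = -167 - (34*36 + 8) = -167 - (1224 + 8) = -167 - 1*1232 = -167 - 1232 = -1399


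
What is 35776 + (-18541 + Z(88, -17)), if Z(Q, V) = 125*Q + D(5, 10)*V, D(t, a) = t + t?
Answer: 28065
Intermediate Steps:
D(t, a) = 2*t
Z(Q, V) = 10*V + 125*Q (Z(Q, V) = 125*Q + (2*5)*V = 125*Q + 10*V = 10*V + 125*Q)
35776 + (-18541 + Z(88, -17)) = 35776 + (-18541 + (10*(-17) + 125*88)) = 35776 + (-18541 + (-170 + 11000)) = 35776 + (-18541 + 10830) = 35776 - 7711 = 28065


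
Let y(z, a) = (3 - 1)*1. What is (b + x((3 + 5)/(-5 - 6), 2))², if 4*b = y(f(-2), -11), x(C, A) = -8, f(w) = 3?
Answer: 225/4 ≈ 56.250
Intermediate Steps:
y(z, a) = 2 (y(z, a) = 2*1 = 2)
b = ½ (b = (¼)*2 = ½ ≈ 0.50000)
(b + x((3 + 5)/(-5 - 6), 2))² = (½ - 8)² = (-15/2)² = 225/4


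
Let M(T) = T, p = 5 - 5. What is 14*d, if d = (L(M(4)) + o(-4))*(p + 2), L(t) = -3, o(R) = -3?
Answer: -168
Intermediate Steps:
p = 0
d = -12 (d = (-3 - 3)*(0 + 2) = -6*2 = -12)
14*d = 14*(-12) = -168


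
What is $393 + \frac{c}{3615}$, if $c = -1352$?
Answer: $\frac{1419343}{3615} \approx 392.63$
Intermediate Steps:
$393 + \frac{c}{3615} = 393 - \frac{1352}{3615} = \frac{1419343}{3615}$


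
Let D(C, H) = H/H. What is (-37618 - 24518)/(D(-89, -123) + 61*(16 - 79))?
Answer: 31068/1921 ≈ 16.173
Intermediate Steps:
D(C, H) = 1
(-37618 - 24518)/(D(-89, -123) + 61*(16 - 79)) = (-37618 - 24518)/(1 + 61*(16 - 79)) = -62136/(1 + 61*(-63)) = -62136/(1 - 3843) = -62136/(-3842) = -62136*(-1/3842) = 31068/1921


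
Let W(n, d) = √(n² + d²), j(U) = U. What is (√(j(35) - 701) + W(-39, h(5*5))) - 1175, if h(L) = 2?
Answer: -1175 + 5*√61 + 3*I*√74 ≈ -1135.9 + 25.807*I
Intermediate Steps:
W(n, d) = √(d² + n²)
(√(j(35) - 701) + W(-39, h(5*5))) - 1175 = (√(35 - 701) + √(2² + (-39)²)) - 1175 = (√(-666) + √(4 + 1521)) - 1175 = (3*I*√74 + √1525) - 1175 = (3*I*√74 + 5*√61) - 1175 = (5*√61 + 3*I*√74) - 1175 = -1175 + 5*√61 + 3*I*√74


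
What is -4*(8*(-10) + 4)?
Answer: 304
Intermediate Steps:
-4*(8*(-10) + 4) = -4*(-80 + 4) = -4*(-76) = 304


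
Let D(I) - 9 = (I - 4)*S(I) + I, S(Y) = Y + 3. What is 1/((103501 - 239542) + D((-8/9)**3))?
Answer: -531441/72299097260 ≈ -7.3506e-6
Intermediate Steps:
S(Y) = 3 + Y
D(I) = 9 + I + (-4 + I)*(3 + I) (D(I) = 9 + ((I - 4)*(3 + I) + I) = 9 + ((-4 + I)*(3 + I) + I) = 9 + (I + (-4 + I)*(3 + I)) = 9 + I + (-4 + I)*(3 + I))
1/((103501 - 239542) + D((-8/9)**3)) = 1/((103501 - 239542) + (-3 + ((-8/9)**3)**2)) = 1/(-136041 + (-3 + ((-8*1/9)**3)**2)) = 1/(-136041 + (-3 + ((-8/9)**3)**2)) = 1/(-136041 + (-3 + (-512/729)**2)) = 1/(-136041 + (-3 + 262144/531441)) = 1/(-136041 - 1332179/531441) = 1/(-72299097260/531441) = -531441/72299097260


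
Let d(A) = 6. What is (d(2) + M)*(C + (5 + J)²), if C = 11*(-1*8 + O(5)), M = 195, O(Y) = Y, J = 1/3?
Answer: -2747/3 ≈ -915.67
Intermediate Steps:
J = ⅓ ≈ 0.33333
C = -33 (C = 11*(-1*8 + 5) = 11*(-8 + 5) = 11*(-3) = -33)
(d(2) + M)*(C + (5 + J)²) = (6 + 195)*(-33 + (5 + ⅓)²) = 201*(-33 + (16/3)²) = 201*(-33 + 256/9) = 201*(-41/9) = -2747/3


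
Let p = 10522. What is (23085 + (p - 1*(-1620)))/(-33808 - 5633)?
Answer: -35227/39441 ≈ -0.89316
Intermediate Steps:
(23085 + (p - 1*(-1620)))/(-33808 - 5633) = (23085 + (10522 - 1*(-1620)))/(-33808 - 5633) = (23085 + (10522 + 1620))/(-39441) = (23085 + 12142)*(-1/39441) = 35227*(-1/39441) = -35227/39441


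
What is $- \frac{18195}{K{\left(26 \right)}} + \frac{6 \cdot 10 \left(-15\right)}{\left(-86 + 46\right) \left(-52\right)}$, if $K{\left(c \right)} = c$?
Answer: $- \frac{72825}{104} \approx -700.24$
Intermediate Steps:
$- \frac{18195}{K{\left(26 \right)}} + \frac{6 \cdot 10 \left(-15\right)}{\left(-86 + 46\right) \left(-52\right)} = - \frac{18195}{26} + \frac{6 \cdot 10 \left(-15\right)}{\left(-86 + 46\right) \left(-52\right)} = \left(-18195\right) \frac{1}{26} + \frac{60 \left(-15\right)}{\left(-40\right) \left(-52\right)} = - \frac{18195}{26} - \frac{900}{2080} = - \frac{18195}{26} - \frac{45}{104} = - \frac{72825}{104}$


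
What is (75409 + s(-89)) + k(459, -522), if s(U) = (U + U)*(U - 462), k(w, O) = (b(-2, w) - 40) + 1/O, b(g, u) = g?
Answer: 90538289/522 ≈ 1.7345e+5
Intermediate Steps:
k(w, O) = -42 + 1/O (k(w, O) = (-2 - 40) + 1/O = -42 + 1/O)
s(U) = 2*U*(-462 + U) (s(U) = (2*U)*(-462 + U) = 2*U*(-462 + U))
(75409 + s(-89)) + k(459, -522) = (75409 + 2*(-89)*(-462 - 89)) + (-42 + 1/(-522)) = (75409 + 2*(-89)*(-551)) + (-42 - 1/522) = (75409 + 98078) - 21925/522 = 173487 - 21925/522 = 90538289/522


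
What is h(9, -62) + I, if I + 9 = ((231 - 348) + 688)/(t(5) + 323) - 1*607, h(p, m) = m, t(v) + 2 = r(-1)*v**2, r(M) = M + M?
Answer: -183167/271 ≈ -675.89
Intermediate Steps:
r(M) = 2*M
t(v) = -2 - 2*v**2 (t(v) = -2 + (2*(-1))*v**2 = -2 - 2*v**2)
I = -166365/271 (I = -9 + (((231 - 348) + 688)/((-2 - 2*5**2) + 323) - 1*607) = -9 + ((-117 + 688)/((-2 - 2*25) + 323) - 607) = -9 + (571/((-2 - 50) + 323) - 607) = -9 + (571/(-52 + 323) - 607) = -9 + (571/271 - 607) = -9 - 163926/271 = -166365/271 ≈ -613.89)
h(9, -62) + I = -62 - 166365/271 = -183167/271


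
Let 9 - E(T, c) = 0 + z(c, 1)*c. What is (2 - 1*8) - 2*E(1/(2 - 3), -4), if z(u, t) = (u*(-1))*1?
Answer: -56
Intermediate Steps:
z(u, t) = -u (z(u, t) = -u*1 = -u)
E(T, c) = 9 + c**2 (E(T, c) = 9 - (0 + (-c)*c) = 9 - (0 - c**2) = 9 - (-1)*c**2 = 9 + c**2)
(2 - 1*8) - 2*E(1/(2 - 3), -4) = (2 - 1*8) - 2*(9 + (-4)**2) = (2 - 8) - 2*(9 + 16) = -6 - 2*25 = -6 - 50 = -56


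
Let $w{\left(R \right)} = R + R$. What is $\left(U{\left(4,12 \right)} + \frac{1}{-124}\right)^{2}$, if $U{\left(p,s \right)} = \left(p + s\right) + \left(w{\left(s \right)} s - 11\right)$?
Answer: $\frac{1319941561}{15376} \approx 85844.0$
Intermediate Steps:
$w{\left(R \right)} = 2 R$
$U{\left(p,s \right)} = -11 + p + s + 2 s^{2}$ ($U{\left(p,s \right)} = \left(p + s\right) + \left(2 s s - 11\right) = \left(p + s\right) + \left(2 s^{2} - 11\right) = \left(p + s\right) + \left(-11 + 2 s^{2}\right) = -11 + p + s + 2 s^{2}$)
$\left(U{\left(4,12 \right)} + \frac{1}{-124}\right)^{2} = \left(\left(-11 + 4 + 12 + 2 \cdot 12^{2}\right) + \frac{1}{-124}\right)^{2} = \left(\left(-11 + 4 + 12 + 2 \cdot 144\right) - \frac{1}{124}\right)^{2} = \left(\left(-11 + 4 + 12 + 288\right) - \frac{1}{124}\right)^{2} = \left(293 - \frac{1}{124}\right)^{2} = \left(\frac{36331}{124}\right)^{2} = \frac{1319941561}{15376}$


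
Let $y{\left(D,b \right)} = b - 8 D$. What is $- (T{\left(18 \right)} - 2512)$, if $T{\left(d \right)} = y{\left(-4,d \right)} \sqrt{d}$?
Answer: $2512 - 150 \sqrt{2} \approx 2299.9$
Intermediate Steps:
$T{\left(d \right)} = \sqrt{d} \left(32 + d\right)$ ($T{\left(d \right)} = \left(d - -32\right) \sqrt{d} = \left(d + 32\right) \sqrt{d} = \left(32 + d\right) \sqrt{d} = \sqrt{d} \left(32 + d\right)$)
$- (T{\left(18 \right)} - 2512) = - (\sqrt{18} \left(32 + 18\right) - 2512) = - (3 \sqrt{2} \cdot 50 - 2512) = - (150 \sqrt{2} - 2512) = - (-2512 + 150 \sqrt{2}) = 2512 - 150 \sqrt{2}$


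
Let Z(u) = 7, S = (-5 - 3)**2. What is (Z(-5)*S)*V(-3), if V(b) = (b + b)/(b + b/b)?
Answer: 1344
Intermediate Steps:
V(b) = 2*b/(1 + b) (V(b) = (2*b)/(b + 1) = (2*b)/(1 + b) = 2*b/(1 + b))
S = 64 (S = (-8)**2 = 64)
(Z(-5)*S)*V(-3) = (7*64)*(2*(-3)/(1 - 3)) = 448*(2*(-3)/(-2)) = 448*(2*(-3)*(-1/2)) = 448*3 = 1344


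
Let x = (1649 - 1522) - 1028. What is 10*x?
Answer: -9010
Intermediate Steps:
x = -901 (x = 127 - 1028 = -901)
10*x = 10*(-901) = -9010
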